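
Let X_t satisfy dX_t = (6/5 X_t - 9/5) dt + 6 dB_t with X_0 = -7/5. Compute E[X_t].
E[X_t] = 3/2 - 29*exp(6*t/5)/10

Taking expectations and using E[dB_t] = 0, the mean m(t) = E[X_t] satisfies the ODE m'(t) = a m(t) + b with m(0) = x_0. With a = 6/5, b = -9/5, x_0 = -7/5, the solution is
  m(t) = x_0 * exp(a t) + (b/a) * (exp(a t) - 1)
       = (-7/5) * exp((6/5) t) + ((-9/5)/(6/5)) * (exp((6/5) t) - 1)
       = 3/2 - 29*exp(6*t/5)/10.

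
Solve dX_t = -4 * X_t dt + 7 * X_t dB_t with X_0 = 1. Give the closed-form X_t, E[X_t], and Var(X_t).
X_t = 1 * exp((-57/2) t + (7) B_t); E[X_t] = exp(-4*t); Var(X_t) = (exp(49*t) - 1)*exp(-8*t)

For GBM dX = mu X dt + sigma X dB with X_0 = x_0, apply Itô to Y = log X: dY = (mu - sigma^2/2) dt + sigma dB, so Y_t = log(x_0) + (mu - sigma^2/2) t + sigma B_t and hence X_t = x_0 * exp((mu - sigma^2/2) t + sigma B_t).
With mu = -4, sigma = 7, x_0 = 1, this gives:
  X_t = 1 * exp((-57/2) * t + (7) * B_t).
Since sigma*B_t ~ Normal(0, sigma^2 t), E[exp(sigma*B_t)] = exp(sigma^2 t / 2); so E[X_t] = x_0 * exp((mu - sigma^2/2) t) * exp(sigma^2 t / 2) = x_0 * exp(mu t) = exp(-4*t).
Var(X_t) = E[X_t^2] - (E[X_t])^2 = x_0^2 * exp(2 mu t) * (exp(sigma^2 t) - 1) = (exp(49*t) - 1)*exp(-8*t).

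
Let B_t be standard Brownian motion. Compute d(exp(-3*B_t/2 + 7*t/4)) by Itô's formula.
d(exp(-3*B_t/2 + 7*t/4)) = (23*exp(-3*B_t/2 + 7*t/4)/8) dt + (-3*exp(-3*B_t/2 + 7*t/4)/2) dB_t

Itô's formula for f(t, x): d f(t, B_t) = (f_t + (1/2) f_xx) dt + f_x dB_t. Compute partials of f(t, x) = exp(7*t/4 - 3*x/2):
  f_t(t,x)  = 7*exp(7*t/4 - 3*x/2)/4
  f_x(t,x)  = -3*exp(7*t/4 - 3*x/2)/2
  f_xx(t,x) = 9*exp(7*t/4 - 3*x/2)/4
Assemble drift = f_t + (1/2) f_xx = 23*exp(7*t/4 - 3*x/2)/8 and diffusion = f_x = -3*exp(7*t/4 - 3*x/2)/2. Substituting x = B_t:
  d(exp(-3*B_t/2 + 7*t/4)) = (23*exp(-3*B_t/2 + 7*t/4)/8) dt + (-3*exp(-3*B_t/2 + 7*t/4)/2) dB_t.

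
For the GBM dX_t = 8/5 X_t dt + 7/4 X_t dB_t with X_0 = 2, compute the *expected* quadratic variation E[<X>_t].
E[<X>_t] = 980*exp(501*t/80)/501 - 980/501

<X>_t = int_0^t ((7/4) * X_s)^2 ds. Taking expectation inside the integral: E[<X>_t] = (7/4)^2 * int_0^t E[X_s^2] ds. For GBM, E[X_s^2] = x_0^2 * exp((2 mu + sigma^2) s). Integrating:
  E[<X>_t] = (7/4)^2 * 2^2 * (exp((2*(8/5) + (7/4)^2) t) - 1) / (2*(8/5) + (7/4)^2)
           = (7/4)^2 * 2^2 * (exp((501/80) t) - 1) / (501/80) = 980*exp(501*t/80)/501 - 980/501.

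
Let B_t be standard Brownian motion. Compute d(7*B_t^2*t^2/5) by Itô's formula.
d(7*B_t^2*t^2/5) = (7*t*(2*B_t^2 + t)/5) dt + (14*B_t*t^2/5) dB_t

Itô's formula for f(t, x): d f(t, B_t) = (f_t + (1/2) f_xx) dt + f_x dB_t. Compute partials of f(t, x) = 7*t^2*x^2/5:
  f_t(t,x)  = 14*t*x^2/5
  f_x(t,x)  = 14*t^2*x/5
  f_xx(t,x) = 14*t^2/5
Assemble drift = f_t + (1/2) f_xx = 7*t*(t + 2*x^2)/5 and diffusion = f_x = 14*t^2*x/5. Substituting x = B_t:
  d(7*B_t^2*t^2/5) = (7*t*(2*B_t^2 + t)/5) dt + (14*B_t*t^2/5) dB_t.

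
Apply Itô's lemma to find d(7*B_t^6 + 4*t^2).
d(7*B_t^6 + 4*t^2) = (105*B_t^4 + 8*t) dt + (42*B_t^5) dB_t

Itô's formula for f(t, x): d f(t, B_t) = (f_t + (1/2) f_xx) dt + f_x dB_t. Compute partials of f(t, x) = 4*t^2 + 7*x^6:
  f_t(t,x)  = 8*t
  f_x(t,x)  = 42*x^5
  f_xx(t,x) = 210*x^4
Assemble drift = f_t + (1/2) f_xx = 8*t + 105*x^4 and diffusion = f_x = 42*x^5. Substituting x = B_t:
  d(7*B_t^6 + 4*t^2) = (105*B_t^4 + 8*t) dt + (42*B_t^5) dB_t.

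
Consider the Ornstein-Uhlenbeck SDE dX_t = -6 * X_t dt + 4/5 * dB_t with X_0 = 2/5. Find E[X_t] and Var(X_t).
E[X_t] = 2*exp(-6*t)/5; Var(X_t) = 4/75 - 4*exp(-12*t)/75

The OU SDE dX = -theta X dt + sigma dB admits the integrating factor exp(theta t): d(exp(theta t) X_t) = sigma exp(theta t) dB_t. Integrating from 0 to t:
  X_t = x_0 * exp(-theta t) + sigma * int_0^t exp(-theta (t-s)) dB_s.
The Itô integral has mean 0 and (by the Itô isometry) variance sigma^2 * int_0^t exp(-2 theta (t - s)) ds = sigma^2 * (1 - exp(-2 theta t)) / (2 theta).
With theta = 6, sigma = 4/5, x_0 = 2/5:
  E[X_t] = 2/5 * exp(-6 t) = 2*exp(-6*t)/5
  Var(X_t) = (4/5)^2 * (1 - exp(-2*6 t)) / (2 * 6) = 4/75 - 4*exp(-12*t)/75.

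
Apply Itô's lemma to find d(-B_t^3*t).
d(-B_t^3*t) = (B_t*(-B_t^2 - 3*t)) dt + (-3*B_t^2*t) dB_t

Itô's formula for f(t, x): d f(t, B_t) = (f_t + (1/2) f_xx) dt + f_x dB_t. Compute partials of f(t, x) = -t*x^3:
  f_t(t,x)  = -x^3
  f_x(t,x)  = -3*t*x^2
  f_xx(t,x) = -6*t*x
Assemble drift = f_t + (1/2) f_xx = x*(-3*t - x^2) and diffusion = f_x = -3*t*x^2. Substituting x = B_t:
  d(-B_t^3*t) = (B_t*(-B_t^2 - 3*t)) dt + (-3*B_t^2*t) dB_t.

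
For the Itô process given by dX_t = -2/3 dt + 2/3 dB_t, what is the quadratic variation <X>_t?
<X>_t = 4*t/9

For an Itô process dX_t = a(t) dt + b(t) dB_t, the quadratic variation is <X>_t = int_0^t b(s)^2 ds (the drift term does not contribute). Here b(s) = 2/3, so
  b(s)^2 = 4/9.
Integrating from 0 to t:
  <X>_t = int_0^t (4/9) ds = 4*t/9.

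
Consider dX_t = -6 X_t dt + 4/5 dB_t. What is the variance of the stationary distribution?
lim Var(X_t) = 4/75

The OU SDE dX = -theta X dt + sigma dB admits the integrating factor exp(theta t): d(exp(theta t) X_t) = sigma exp(theta t) dB_t. Integrating from 0 to t gives X_t = x_0 * exp(-theta t) + sigma * int_0^t exp(-theta (t-s)) dB_s for any initial x_0. The Itô integral has variance (by the Itô isometry) sigma^2 * int_0^t exp(-2 theta (t - s)) ds = sigma^2 * (1 - exp(-2 theta t)) / (2 theta), independent of x_0.
With theta = 6, sigma = 4/5:
  Var(X_t) = (4/5)^2 * (1 - exp(-2*6 t)) / (2 * 6) = 4/75 - 4*exp(-12*t)/75.
As t -> infinity, exp(-2*6 t) -> 0, so the stationary variance is sigma^2 / (2 theta) = 4/75.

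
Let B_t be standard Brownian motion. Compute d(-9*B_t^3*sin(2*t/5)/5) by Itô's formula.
d(-9*B_t^3*sin(2*t/5)/5) = (-9*B_t*(2*B_t^2*cos(2*t/5) + 15*sin(2*t/5))/25) dt + (-27*B_t^2*sin(2*t/5)/5) dB_t

Itô's formula for f(t, x): d f(t, B_t) = (f_t + (1/2) f_xx) dt + f_x dB_t. Compute partials of f(t, x) = -9*x^3*sin(2*t/5)/5:
  f_t(t,x)  = -18*x^3*cos(2*t/5)/25
  f_x(t,x)  = -27*x^2*sin(2*t/5)/5
  f_xx(t,x) = -54*x*sin(2*t/5)/5
Assemble drift = f_t + (1/2) f_xx = -9*x*(2*x^2*cos(2*t/5) + 15*sin(2*t/5))/25 and diffusion = f_x = -27*x^2*sin(2*t/5)/5. Substituting x = B_t:
  d(-9*B_t^3*sin(2*t/5)/5) = (-9*B_t*(2*B_t^2*cos(2*t/5) + 15*sin(2*t/5))/25) dt + (-27*B_t^2*sin(2*t/5)/5) dB_t.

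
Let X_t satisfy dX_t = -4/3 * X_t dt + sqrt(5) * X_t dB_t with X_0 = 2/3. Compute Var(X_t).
Var(X_t) = (4*exp(5*t) - 4)*exp(-8*t/3)/9

For GBM dX = mu X dt + sigma X dB with X_0 = x_0, apply Itô to Y = log X: dY = (mu - sigma^2/2) dt + sigma dB, so Y_t = log(x_0) + (mu - sigma^2/2) t + sigma B_t and hence X_t = x_0 * exp((mu - sigma^2/2) t + sigma B_t).
With mu = -4/3, sigma = sqrt(5), x_0 = 2/3, this gives:
  X_t = 2/3 * exp((-23/6) * t + (sqrt(5)) * B_t).
Since sigma*B_t ~ Normal(0, sigma^2 t), E[exp(sigma*B_t)] = exp(sigma^2 t / 2); so E[X_t] = x_0 * exp((mu - sigma^2/2) t) * exp(sigma^2 t / 2) = x_0 * exp(mu t) = 2*exp(-4*t/3)/3.
Var(X_t) = E[X_t^2] - (E[X_t])^2 = x_0^2 * exp(2 mu t) * (exp(sigma^2 t) - 1) = (4*exp(5*t) - 4)*exp(-8*t/3)/9.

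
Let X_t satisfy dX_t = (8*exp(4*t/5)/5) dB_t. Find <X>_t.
<X>_t = 8*exp(8*t/5)/5 - 8/5

For an Itô process dX_t = a(t) dt + b(t) dB_t, the quadratic variation is <X>_t = int_0^t b(s)^2 ds (the drift term does not contribute). Here b(s) = 8*exp(4*s/5)/5, so
  b(s)^2 = 64*exp(8*s/5)/25.
Integrating from 0 to t:
  <X>_t = int_0^t (64*exp(8*s/5)/25) ds = 8*exp(8*t/5)/5 - 8/5.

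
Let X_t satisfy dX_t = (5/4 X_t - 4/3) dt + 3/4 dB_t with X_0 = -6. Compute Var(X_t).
Var(X_t) = 9*exp(5*t/2)/40 - 9/40

The variance V(t) = Var(X_t) satisfies V'(t) = 2 a V(t) + c^2 with V(0) = 0 (drift coefficient is linear in X, diffusion is constant). With a = 5/4, c = 3/4, the solution is
  V(t) = (c^2 / (2 a)) * (exp(2 a t) - 1)
       = ((3/4)^2 / (2*(5/4))) * (exp((5/2) t) - 1)
       = 9*exp(5*t/2)/40 - 9/40.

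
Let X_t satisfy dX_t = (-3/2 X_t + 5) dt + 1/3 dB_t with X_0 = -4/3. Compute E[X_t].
E[X_t] = 10/3 - 14*exp(-3*t/2)/3

Taking expectations and using E[dB_t] = 0, the mean m(t) = E[X_t] satisfies the ODE m'(t) = a m(t) + b with m(0) = x_0. With a = -3/2, b = 5, x_0 = -4/3, the solution is
  m(t) = x_0 * exp(a t) + (b/a) * (exp(a t) - 1)
       = (-4/3) * exp((-3/2) t) + (5/(-3/2)) * (exp((-3/2) t) - 1)
       = 10/3 - 14*exp(-3*t/2)/3.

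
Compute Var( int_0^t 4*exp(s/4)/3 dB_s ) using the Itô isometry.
Var = 32*exp(t/2)/9 - 32/9

The Itô integral of a deterministic integrand f(s) has mean 0 because each increment f(s) * (B_{s+ds} - B_s) has mean 0. By the Itô isometry:
  Var( int_0^t f(s) dB_s ) = E[ (int_0^t f(s) dB_s)^2 ] = int_0^t f(s)^2 ds.
Here f(s) = 4*exp(s/4)/3, so f(s)^2 = 16*exp(s/2)/9. Integrate:
  int_0^t (16*exp(s/2)/9) ds = 32*exp(t/2)/9 - 32/9.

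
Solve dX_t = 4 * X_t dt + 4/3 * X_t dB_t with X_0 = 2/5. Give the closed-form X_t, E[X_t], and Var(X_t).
X_t = 2/5 * exp((28/9) t + (4/3) B_t); E[X_t] = 2*exp(4*t)/5; Var(X_t) = 4*(exp(16*t/9) - 1)*exp(8*t)/25

For GBM dX = mu X dt + sigma X dB with X_0 = x_0, apply Itô to Y = log X: dY = (mu - sigma^2/2) dt + sigma dB, so Y_t = log(x_0) + (mu - sigma^2/2) t + sigma B_t and hence X_t = x_0 * exp((mu - sigma^2/2) t + sigma B_t).
With mu = 4, sigma = 4/3, x_0 = 2/5, this gives:
  X_t = 2/5 * exp((28/9) * t + (4/3) * B_t).
Since sigma*B_t ~ Normal(0, sigma^2 t), E[exp(sigma*B_t)] = exp(sigma^2 t / 2); so E[X_t] = x_0 * exp((mu - sigma^2/2) t) * exp(sigma^2 t / 2) = x_0 * exp(mu t) = 2*exp(4*t)/5.
Var(X_t) = E[X_t^2] - (E[X_t])^2 = x_0^2 * exp(2 mu t) * (exp(sigma^2 t) - 1) = 4*(exp(16*t/9) - 1)*exp(8*t)/25.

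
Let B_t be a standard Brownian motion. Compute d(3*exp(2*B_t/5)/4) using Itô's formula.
d(3*exp(2*B_t/5)/4) = (3*exp(2*B_t/5)/50) dt + (3*exp(2*B_t/5)/10) dB_t

Itô's formula for f(B_t) gives d f(B_t) = f'(B_t) dB_t + (1/2) f''(B_t) dt. Compute derivatives of f(x) = 3*exp(2*x/5)/4:
  f'(x)  = 3*exp(2*x/5)/10
  f''(x) = 3*exp(2*x/5)/25
Substitute x = B_t and multiply the f'' term by 1/2:
  drift     = (1/2) * (3*exp(2*x/5)/25) evaluated at B_t = 3*exp(2*B_t/5)/50
  diffusion = (3*exp(2*x/5)/10) evaluated at B_t = 3*exp(2*B_t/5)/10
Therefore d(3*exp(2*B_t/5)/4) = (3*exp(2*B_t/5)/50) dt + (3*exp(2*B_t/5)/10) dB_t.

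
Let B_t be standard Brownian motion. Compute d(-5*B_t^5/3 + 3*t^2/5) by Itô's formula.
d(-5*B_t^5/3 + 3*t^2/5) = (-50*B_t^3/3 + 6*t/5) dt + (-25*B_t^4/3) dB_t

Itô's formula for f(t, x): d f(t, B_t) = (f_t + (1/2) f_xx) dt + f_x dB_t. Compute partials of f(t, x) = 3*t^2/5 - 5*x^5/3:
  f_t(t,x)  = 6*t/5
  f_x(t,x)  = -25*x^4/3
  f_xx(t,x) = -100*x^3/3
Assemble drift = f_t + (1/2) f_xx = 6*t/5 - 50*x^3/3 and diffusion = f_x = -25*x^4/3. Substituting x = B_t:
  d(-5*B_t^5/3 + 3*t^2/5) = (-50*B_t^3/3 + 6*t/5) dt + (-25*B_t^4/3) dB_t.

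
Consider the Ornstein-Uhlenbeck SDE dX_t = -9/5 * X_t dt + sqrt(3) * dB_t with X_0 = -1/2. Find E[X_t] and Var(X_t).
E[X_t] = -exp(-9*t/5)/2; Var(X_t) = 5/6 - 5*exp(-18*t/5)/6

The OU SDE dX = -theta X dt + sigma dB admits the integrating factor exp(theta t): d(exp(theta t) X_t) = sigma exp(theta t) dB_t. Integrating from 0 to t:
  X_t = x_0 * exp(-theta t) + sigma * int_0^t exp(-theta (t-s)) dB_s.
The Itô integral has mean 0 and (by the Itô isometry) variance sigma^2 * int_0^t exp(-2 theta (t - s)) ds = sigma^2 * (1 - exp(-2 theta t)) / (2 theta).
With theta = 9/5, sigma = sqrt(3), x_0 = -1/2:
  E[X_t] = -1/2 * exp(-9/5 t) = -exp(-9*t/5)/2
  Var(X_t) = (sqrt(3))^2 * (1 - exp(-2*9/5 t)) / (2 * 9/5) = 5/6 - 5*exp(-18*t/5)/6.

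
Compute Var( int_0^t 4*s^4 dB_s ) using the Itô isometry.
Var = 16*t^9/9

The Itô integral of a deterministic integrand f(s) has mean 0 because each increment f(s) * (B_{s+ds} - B_s) has mean 0. By the Itô isometry:
  Var( int_0^t f(s) dB_s ) = E[ (int_0^t f(s) dB_s)^2 ] = int_0^t f(s)^2 ds.
Here f(s) = 4*s^4, so f(s)^2 = 16*s^8. Integrate:
  int_0^t (16*s^8) ds = 16*t^9/9.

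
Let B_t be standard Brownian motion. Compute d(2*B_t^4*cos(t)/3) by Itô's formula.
d(2*B_t^4*cos(t)/3) = (2*B_t^2*(-B_t^2*sin(t) + 6*cos(t))/3) dt + (8*B_t^3*cos(t)/3) dB_t

Itô's formula for f(t, x): d f(t, B_t) = (f_t + (1/2) f_xx) dt + f_x dB_t. Compute partials of f(t, x) = 2*x^4*cos(t)/3:
  f_t(t,x)  = -2*x^4*sin(t)/3
  f_x(t,x)  = 8*x^3*cos(t)/3
  f_xx(t,x) = 8*x^2*cos(t)
Assemble drift = f_t + (1/2) f_xx = 2*x^2*(-x^2*sin(t) + 6*cos(t))/3 and diffusion = f_x = 8*x^3*cos(t)/3. Substituting x = B_t:
  d(2*B_t^4*cos(t)/3) = (2*B_t^2*(-B_t^2*sin(t) + 6*cos(t))/3) dt + (8*B_t^3*cos(t)/3) dB_t.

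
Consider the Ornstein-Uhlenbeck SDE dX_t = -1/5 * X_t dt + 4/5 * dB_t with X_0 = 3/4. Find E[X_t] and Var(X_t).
E[X_t] = 3*exp(-t/5)/4; Var(X_t) = 8/5 - 8*exp(-2*t/5)/5

The OU SDE dX = -theta X dt + sigma dB admits the integrating factor exp(theta t): d(exp(theta t) X_t) = sigma exp(theta t) dB_t. Integrating from 0 to t:
  X_t = x_0 * exp(-theta t) + sigma * int_0^t exp(-theta (t-s)) dB_s.
The Itô integral has mean 0 and (by the Itô isometry) variance sigma^2 * int_0^t exp(-2 theta (t - s)) ds = sigma^2 * (1 - exp(-2 theta t)) / (2 theta).
With theta = 1/5, sigma = 4/5, x_0 = 3/4:
  E[X_t] = 3/4 * exp(-1/5 t) = 3*exp(-t/5)/4
  Var(X_t) = (4/5)^2 * (1 - exp(-2*1/5 t)) / (2 * 1/5) = 8/5 - 8*exp(-2*t/5)/5.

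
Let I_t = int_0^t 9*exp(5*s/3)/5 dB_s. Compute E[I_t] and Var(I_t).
E[I_t] = 0; Var(I_t) = 243*exp(10*t/3)/250 - 243/250

The Itô integral of a deterministic integrand f(s) has mean 0 because each increment f(s) * (B_{s+ds} - B_s) has mean 0. By the Itô isometry:
  Var( int_0^t f(s) dB_s ) = E[ (int_0^t f(s) dB_s)^2 ] = int_0^t f(s)^2 ds.
Here f(s) = 9*exp(5*s/3)/5, so f(s)^2 = 81*exp(10*s/3)/25. Integrate:
  int_0^t (81*exp(10*s/3)/25) ds = 243*exp(10*t/3)/250 - 243/250.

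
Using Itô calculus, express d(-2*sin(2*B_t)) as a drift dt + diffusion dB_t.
d(-2*sin(2*B_t)) = (4*sin(2*B_t)) dt + (-4*cos(2*B_t)) dB_t

Itô's formula for f(B_t) gives d f(B_t) = f'(B_t) dB_t + (1/2) f''(B_t) dt. Compute derivatives of f(x) = -2*sin(2*x):
  f'(x)  = -4*cos(2*x)
  f''(x) = 8*sin(2*x)
Substitute x = B_t and multiply the f'' term by 1/2:
  drift     = (1/2) * (8*sin(2*x)) evaluated at B_t = 4*sin(2*B_t)
  diffusion = (-4*cos(2*x)) evaluated at B_t = -4*cos(2*B_t)
Therefore d(-2*sin(2*B_t)) = (4*sin(2*B_t)) dt + (-4*cos(2*B_t)) dB_t.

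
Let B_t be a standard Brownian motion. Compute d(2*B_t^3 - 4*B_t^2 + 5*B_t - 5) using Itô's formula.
d(2*B_t^3 - 4*B_t^2 + 5*B_t - 5) = (6*B_t - 4) dt + (6*B_t^2 - 8*B_t + 5) dB_t

Itô's formula for f(B_t) gives d f(B_t) = f'(B_t) dB_t + (1/2) f''(B_t) dt. Compute derivatives of f(x) = 2*x^3 - 4*x^2 + 5*x - 5:
  f'(x)  = 6*x^2 - 8*x + 5
  f''(x) = 12*x - 8
Substitute x = B_t and multiply the f'' term by 1/2:
  drift     = (1/2) * (12*x - 8) evaluated at B_t = 6*B_t - 4
  diffusion = (6*x^2 - 8*x + 5) evaluated at B_t = 6*B_t^2 - 8*B_t + 5
Therefore d(2*B_t^3 - 4*B_t^2 + 5*B_t - 5) = (6*B_t - 4) dt + (6*B_t^2 - 8*B_t + 5) dB_t.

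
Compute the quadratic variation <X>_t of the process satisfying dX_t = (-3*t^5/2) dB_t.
<X>_t = 9*t^11/44

For an Itô process dX_t = a(t) dt + b(t) dB_t, the quadratic variation is <X>_t = int_0^t b(s)^2 ds (the drift term does not contribute). Here b(s) = -3*s^5/2, so
  b(s)^2 = 9*s^10/4.
Integrating from 0 to t:
  <X>_t = int_0^t (9*s^10/4) ds = 9*t^11/44.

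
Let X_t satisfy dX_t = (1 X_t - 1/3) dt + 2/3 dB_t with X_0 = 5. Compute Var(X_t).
Var(X_t) = 2*exp(2*t)/9 - 2/9

The variance V(t) = Var(X_t) satisfies V'(t) = 2 a V(t) + c^2 with V(0) = 0 (drift coefficient is linear in X, diffusion is constant). With a = 1, c = 2/3, the solution is
  V(t) = (c^2 / (2 a)) * (exp(2 a t) - 1)
       = ((2/3)^2 / (2*1)) * (exp(2 t) - 1)
       = 2*exp(2*t)/9 - 2/9.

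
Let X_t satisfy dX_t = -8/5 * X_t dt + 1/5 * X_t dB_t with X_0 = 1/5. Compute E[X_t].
E[X_t] = exp(-8*t/5)/5

For GBM dX = mu X dt + sigma X dB with X_0 = x_0, apply Itô to Y = log X: dY = (mu - sigma^2/2) dt + sigma dB, so Y_t = log(x_0) + (mu - sigma^2/2) t + sigma B_t and hence X_t = x_0 * exp((mu - sigma^2/2) t + sigma B_t).
With mu = -8/5, sigma = 1/5, x_0 = 1/5, this gives:
  X_t = 1/5 * exp((-81/50) * t + (1/5) * B_t).
Since sigma*B_t ~ Normal(0, sigma^2 t), E[exp(sigma*B_t)] = exp(sigma^2 t / 2); so E[X_t] = x_0 * exp((mu - sigma^2/2) t) * exp(sigma^2 t / 2) = x_0 * exp(mu t) = exp(-8*t/5)/5.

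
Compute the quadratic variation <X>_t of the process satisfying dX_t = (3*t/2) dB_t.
<X>_t = 3*t^3/4

For an Itô process dX_t = a(t) dt + b(t) dB_t, the quadratic variation is <X>_t = int_0^t b(s)^2 ds (the drift term does not contribute). Here b(s) = 3*s/2, so
  b(s)^2 = 9*s^2/4.
Integrating from 0 to t:
  <X>_t = int_0^t (9*s^2/4) ds = 3*t^3/4.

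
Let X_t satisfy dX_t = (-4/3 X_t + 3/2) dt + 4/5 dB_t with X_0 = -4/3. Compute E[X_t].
E[X_t] = 9/8 - 59*exp(-4*t/3)/24

Taking expectations and using E[dB_t] = 0, the mean m(t) = E[X_t] satisfies the ODE m'(t) = a m(t) + b with m(0) = x_0. With a = -4/3, b = 3/2, x_0 = -4/3, the solution is
  m(t) = x_0 * exp(a t) + (b/a) * (exp(a t) - 1)
       = (-4/3) * exp((-4/3) t) + ((3/2)/(-4/3)) * (exp((-4/3) t) - 1)
       = 9/8 - 59*exp(-4*t/3)/24.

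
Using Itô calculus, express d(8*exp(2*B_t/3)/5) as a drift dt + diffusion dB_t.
d(8*exp(2*B_t/3)/5) = (16*exp(2*B_t/3)/45) dt + (16*exp(2*B_t/3)/15) dB_t

Itô's formula for f(B_t) gives d f(B_t) = f'(B_t) dB_t + (1/2) f''(B_t) dt. Compute derivatives of f(x) = 8*exp(2*x/3)/5:
  f'(x)  = 16*exp(2*x/3)/15
  f''(x) = 32*exp(2*x/3)/45
Substitute x = B_t and multiply the f'' term by 1/2:
  drift     = (1/2) * (32*exp(2*x/3)/45) evaluated at B_t = 16*exp(2*B_t/3)/45
  diffusion = (16*exp(2*x/3)/15) evaluated at B_t = 16*exp(2*B_t/3)/15
Therefore d(8*exp(2*B_t/3)/5) = (16*exp(2*B_t/3)/45) dt + (16*exp(2*B_t/3)/15) dB_t.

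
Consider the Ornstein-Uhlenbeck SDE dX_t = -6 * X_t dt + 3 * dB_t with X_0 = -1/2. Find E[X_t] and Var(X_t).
E[X_t] = -exp(-6*t)/2; Var(X_t) = 3/4 - 3*exp(-12*t)/4

The OU SDE dX = -theta X dt + sigma dB admits the integrating factor exp(theta t): d(exp(theta t) X_t) = sigma exp(theta t) dB_t. Integrating from 0 to t:
  X_t = x_0 * exp(-theta t) + sigma * int_0^t exp(-theta (t-s)) dB_s.
The Itô integral has mean 0 and (by the Itô isometry) variance sigma^2 * int_0^t exp(-2 theta (t - s)) ds = sigma^2 * (1 - exp(-2 theta t)) / (2 theta).
With theta = 6, sigma = 3, x_0 = -1/2:
  E[X_t] = -1/2 * exp(-6 t) = -exp(-6*t)/2
  Var(X_t) = (3)^2 * (1 - exp(-2*6 t)) / (2 * 6) = 3/4 - 3*exp(-12*t)/4.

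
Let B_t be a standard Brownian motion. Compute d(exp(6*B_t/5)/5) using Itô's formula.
d(exp(6*B_t/5)/5) = (18*exp(6*B_t/5)/125) dt + (6*exp(6*B_t/5)/25) dB_t

Itô's formula for f(B_t) gives d f(B_t) = f'(B_t) dB_t + (1/2) f''(B_t) dt. Compute derivatives of f(x) = exp(6*x/5)/5:
  f'(x)  = 6*exp(6*x/5)/25
  f''(x) = 36*exp(6*x/5)/125
Substitute x = B_t and multiply the f'' term by 1/2:
  drift     = (1/2) * (36*exp(6*x/5)/125) evaluated at B_t = 18*exp(6*B_t/5)/125
  diffusion = (6*exp(6*x/5)/25) evaluated at B_t = 6*exp(6*B_t/5)/25
Therefore d(exp(6*B_t/5)/5) = (18*exp(6*B_t/5)/125) dt + (6*exp(6*B_t/5)/25) dB_t.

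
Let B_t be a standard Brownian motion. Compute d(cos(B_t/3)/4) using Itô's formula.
d(cos(B_t/3)/4) = (-cos(B_t/3)/72) dt + (-sin(B_t/3)/12) dB_t

Itô's formula for f(B_t) gives d f(B_t) = f'(B_t) dB_t + (1/2) f''(B_t) dt. Compute derivatives of f(x) = cos(x/3)/4:
  f'(x)  = -sin(x/3)/12
  f''(x) = -cos(x/3)/36
Substitute x = B_t and multiply the f'' term by 1/2:
  drift     = (1/2) * (-cos(x/3)/36) evaluated at B_t = -cos(B_t/3)/72
  diffusion = (-sin(x/3)/12) evaluated at B_t = -sin(B_t/3)/12
Therefore d(cos(B_t/3)/4) = (-cos(B_t/3)/72) dt + (-sin(B_t/3)/12) dB_t.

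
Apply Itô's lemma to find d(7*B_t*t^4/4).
d(7*B_t*t^4/4) = (7*B_t*t^3) dt + (7*t^4/4) dB_t

Itô's formula for f(t, x): d f(t, B_t) = (f_t + (1/2) f_xx) dt + f_x dB_t. Compute partials of f(t, x) = 7*t^4*x/4:
  f_t(t,x)  = 7*t^3*x
  f_x(t,x)  = 7*t^4/4
  f_xx(t,x) = 0
Assemble drift = f_t + (1/2) f_xx = 7*t^3*x and diffusion = f_x = 7*t^4/4. Substituting x = B_t:
  d(7*B_t*t^4/4) = (7*B_t*t^3) dt + (7*t^4/4) dB_t.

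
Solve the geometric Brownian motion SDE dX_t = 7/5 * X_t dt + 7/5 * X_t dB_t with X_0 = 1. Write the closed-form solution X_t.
X_t = 1 * exp((21/50) * t + (7/5) * B_t)

For GBM dX = mu X dt + sigma X dB with X_0 = x_0, apply Itô to Y = log X: dY = (mu - sigma^2/2) dt + sigma dB, so Y_t = log(x_0) + (mu - sigma^2/2) t + sigma B_t and hence X_t = x_0 * exp((mu - sigma^2/2) t + sigma B_t).
With mu = 7/5, sigma = 7/5, x_0 = 1, this gives:
  X_t = 1 * exp((21/50) * t + (7/5) * B_t).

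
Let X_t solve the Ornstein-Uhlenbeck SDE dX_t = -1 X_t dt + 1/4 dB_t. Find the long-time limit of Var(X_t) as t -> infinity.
lim Var(X_t) = 1/32

The OU SDE dX = -theta X dt + sigma dB admits the integrating factor exp(theta t): d(exp(theta t) X_t) = sigma exp(theta t) dB_t. Integrating from 0 to t gives X_t = x_0 * exp(-theta t) + sigma * int_0^t exp(-theta (t-s)) dB_s for any initial x_0. The Itô integral has variance (by the Itô isometry) sigma^2 * int_0^t exp(-2 theta (t - s)) ds = sigma^2 * (1 - exp(-2 theta t)) / (2 theta), independent of x_0.
With theta = 1, sigma = 1/4:
  Var(X_t) = (1/4)^2 * (1 - exp(-2*1 t)) / (2 * 1) = 1/32 - exp(-2*t)/32.
As t -> infinity, exp(-2*1 t) -> 0, so the stationary variance is sigma^2 / (2 theta) = 1/32.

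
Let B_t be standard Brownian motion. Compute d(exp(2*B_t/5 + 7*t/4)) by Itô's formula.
d(exp(2*B_t/5 + 7*t/4)) = (183*exp(2*B_t/5 + 7*t/4)/100) dt + (2*exp(2*B_t/5 + 7*t/4)/5) dB_t

Itô's formula for f(t, x): d f(t, B_t) = (f_t + (1/2) f_xx) dt + f_x dB_t. Compute partials of f(t, x) = exp(7*t/4 + 2*x/5):
  f_t(t,x)  = 7*exp(7*t/4 + 2*x/5)/4
  f_x(t,x)  = 2*exp(7*t/4 + 2*x/5)/5
  f_xx(t,x) = 4*exp(7*t/4 + 2*x/5)/25
Assemble drift = f_t + (1/2) f_xx = 183*exp(7*t/4 + 2*x/5)/100 and diffusion = f_x = 2*exp(7*t/4 + 2*x/5)/5. Substituting x = B_t:
  d(exp(2*B_t/5 + 7*t/4)) = (183*exp(2*B_t/5 + 7*t/4)/100) dt + (2*exp(2*B_t/5 + 7*t/4)/5) dB_t.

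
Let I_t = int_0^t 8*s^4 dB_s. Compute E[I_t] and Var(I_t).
E[I_t] = 0; Var(I_t) = 64*t^9/9

The Itô integral of a deterministic integrand f(s) has mean 0 because each increment f(s) * (B_{s+ds} - B_s) has mean 0. By the Itô isometry:
  Var( int_0^t f(s) dB_s ) = E[ (int_0^t f(s) dB_s)^2 ] = int_0^t f(s)^2 ds.
Here f(s) = 8*s^4, so f(s)^2 = 64*s^8. Integrate:
  int_0^t (64*s^8) ds = 64*t^9/9.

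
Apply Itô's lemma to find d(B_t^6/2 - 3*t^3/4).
d(B_t^6/2 - 3*t^3/4) = (15*B_t^4/2 - 9*t^2/4) dt + (3*B_t^5) dB_t

Itô's formula for f(t, x): d f(t, B_t) = (f_t + (1/2) f_xx) dt + f_x dB_t. Compute partials of f(t, x) = -3*t^3/4 + x^6/2:
  f_t(t,x)  = -9*t^2/4
  f_x(t,x)  = 3*x^5
  f_xx(t,x) = 15*x^4
Assemble drift = f_t + (1/2) f_xx = -9*t^2/4 + 15*x^4/2 and diffusion = f_x = 3*x^5. Substituting x = B_t:
  d(B_t^6/2 - 3*t^3/4) = (15*B_t^4/2 - 9*t^2/4) dt + (3*B_t^5) dB_t.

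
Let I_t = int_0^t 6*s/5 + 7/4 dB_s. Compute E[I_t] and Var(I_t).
E[I_t] = 0; Var(I_t) = t*(192*t^2 + 840*t + 1225)/400

The Itô integral of a deterministic integrand f(s) has mean 0 because each increment f(s) * (B_{s+ds} - B_s) has mean 0. By the Itô isometry:
  Var( int_0^t f(s) dB_s ) = E[ (int_0^t f(s) dB_s)^2 ] = int_0^t f(s)^2 ds.
Here f(s) = 6*s/5 + 7/4, so f(s)^2 = (24*s + 35)^2/400. Integrate:
  int_0^t ((24*s + 35)^2/400) ds = t*(192*t^2 + 840*t + 1225)/400.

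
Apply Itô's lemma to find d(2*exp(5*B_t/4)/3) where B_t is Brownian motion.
d(2*exp(5*B_t/4)/3) = (25*exp(5*B_t/4)/48) dt + (5*exp(5*B_t/4)/6) dB_t

Itô's formula for f(B_t) gives d f(B_t) = f'(B_t) dB_t + (1/2) f''(B_t) dt. Compute derivatives of f(x) = 2*exp(5*x/4)/3:
  f'(x)  = 5*exp(5*x/4)/6
  f''(x) = 25*exp(5*x/4)/24
Substitute x = B_t and multiply the f'' term by 1/2:
  drift     = (1/2) * (25*exp(5*x/4)/24) evaluated at B_t = 25*exp(5*B_t/4)/48
  diffusion = (5*exp(5*x/4)/6) evaluated at B_t = 5*exp(5*B_t/4)/6
Therefore d(2*exp(5*B_t/4)/3) = (25*exp(5*B_t/4)/48) dt + (5*exp(5*B_t/4)/6) dB_t.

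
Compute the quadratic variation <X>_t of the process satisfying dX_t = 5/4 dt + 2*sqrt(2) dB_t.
<X>_t = 8*t

For an Itô process dX_t = a(t) dt + b(t) dB_t, the quadratic variation is <X>_t = int_0^t b(s)^2 ds (the drift term does not contribute). Here b(s) = 2*sqrt(2), so
  b(s)^2 = 8.
Integrating from 0 to t:
  <X>_t = int_0^t (8) ds = 8*t.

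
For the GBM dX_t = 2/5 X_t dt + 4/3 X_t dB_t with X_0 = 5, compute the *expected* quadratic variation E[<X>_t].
E[<X>_t] = 500*exp(116*t/45)/29 - 500/29

<X>_t = int_0^t ((4/3) * X_s)^2 ds. Taking expectation inside the integral: E[<X>_t] = (4/3)^2 * int_0^t E[X_s^2] ds. For GBM, E[X_s^2] = x_0^2 * exp((2 mu + sigma^2) s). Integrating:
  E[<X>_t] = (4/3)^2 * 5^2 * (exp((2*(2/5) + (4/3)^2) t) - 1) / (2*(2/5) + (4/3)^2)
           = (4/3)^2 * 5^2 * (exp((116/45) t) - 1) / (116/45) = 500*exp(116*t/45)/29 - 500/29.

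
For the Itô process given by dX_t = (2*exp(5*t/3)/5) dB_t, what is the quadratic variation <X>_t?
<X>_t = 6*exp(10*t/3)/125 - 6/125

For an Itô process dX_t = a(t) dt + b(t) dB_t, the quadratic variation is <X>_t = int_0^t b(s)^2 ds (the drift term does not contribute). Here b(s) = 2*exp(5*s/3)/5, so
  b(s)^2 = 4*exp(10*s/3)/25.
Integrating from 0 to t:
  <X>_t = int_0^t (4*exp(10*s/3)/25) ds = 6*exp(10*t/3)/125 - 6/125.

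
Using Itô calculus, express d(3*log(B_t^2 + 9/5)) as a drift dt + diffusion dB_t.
d(3*log(B_t^2 + 9/5)) = (15*(9 - 5*B_t^2)/(5*B_t^2 + 9)^2) dt + (30*B_t/(5*B_t^2 + 9)) dB_t

Itô's formula for f(B_t) gives d f(B_t) = f'(B_t) dB_t + (1/2) f''(B_t) dt. Compute derivatives of f(x) = 3*log(x^2 + 9/5):
  f'(x)  = 30*x/(5*x^2 + 9)
  f''(x) = 30*(9 - 5*x^2)/(5*x^2 + 9)^2
Substitute x = B_t and multiply the f'' term by 1/2:
  drift     = (1/2) * (30*(9 - 5*x^2)/(5*x^2 + 9)^2) evaluated at B_t = 15*(9 - 5*B_t^2)/(5*B_t^2 + 9)^2
  diffusion = (30*x/(5*x^2 + 9)) evaluated at B_t = 30*B_t/(5*B_t^2 + 9)
Therefore d(3*log(B_t^2 + 9/5)) = (15*(9 - 5*B_t^2)/(5*B_t^2 + 9)^2) dt + (30*B_t/(5*B_t^2 + 9)) dB_t.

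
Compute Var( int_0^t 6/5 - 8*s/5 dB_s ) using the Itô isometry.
Var = 4*t*(16*t^2 - 36*t + 27)/75

The Itô integral of a deterministic integrand f(s) has mean 0 because each increment f(s) * (B_{s+ds} - B_s) has mean 0. By the Itô isometry:
  Var( int_0^t f(s) dB_s ) = E[ (int_0^t f(s) dB_s)^2 ] = int_0^t f(s)^2 ds.
Here f(s) = 6/5 - 8*s/5, so f(s)^2 = 4*(4*s - 3)^2/25. Integrate:
  int_0^t (4*(4*s - 3)^2/25) ds = 4*t*(16*t^2 - 36*t + 27)/75.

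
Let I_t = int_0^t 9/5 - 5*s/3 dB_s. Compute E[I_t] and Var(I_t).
E[I_t] = 0; Var(I_t) = t*(625*t^2 - 2025*t + 2187)/675

The Itô integral of a deterministic integrand f(s) has mean 0 because each increment f(s) * (B_{s+ds} - B_s) has mean 0. By the Itô isometry:
  Var( int_0^t f(s) dB_s ) = E[ (int_0^t f(s) dB_s)^2 ] = int_0^t f(s)^2 ds.
Here f(s) = 9/5 - 5*s/3, so f(s)^2 = (25*s - 27)^2/225. Integrate:
  int_0^t ((25*s - 27)^2/225) ds = t*(625*t^2 - 2025*t + 2187)/675.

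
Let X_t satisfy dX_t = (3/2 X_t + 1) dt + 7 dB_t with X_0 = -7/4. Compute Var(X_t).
Var(X_t) = 49*exp(3*t)/3 - 49/3

The variance V(t) = Var(X_t) satisfies V'(t) = 2 a V(t) + c^2 with V(0) = 0 (drift coefficient is linear in X, diffusion is constant). With a = 3/2, c = 7, the solution is
  V(t) = (c^2 / (2 a)) * (exp(2 a t) - 1)
       = (7^2 / (2*(3/2))) * (exp(3 t) - 1)
       = 49*exp(3*t)/3 - 49/3.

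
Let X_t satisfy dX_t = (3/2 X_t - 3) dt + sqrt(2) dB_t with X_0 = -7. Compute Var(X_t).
Var(X_t) = 2*exp(3*t)/3 - 2/3

The variance V(t) = Var(X_t) satisfies V'(t) = 2 a V(t) + c^2 with V(0) = 0 (drift coefficient is linear in X, diffusion is constant). With a = 3/2, c = sqrt(2), the solution is
  V(t) = (c^2 / (2 a)) * (exp(2 a t) - 1)
       = (sqrt(2)^2 / (2*(3/2))) * (exp(3 t) - 1)
       = 2*exp(3*t)/3 - 2/3.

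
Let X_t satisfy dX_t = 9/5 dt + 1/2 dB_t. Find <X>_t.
<X>_t = t/4

For an Itô process dX_t = a(t) dt + b(t) dB_t, the quadratic variation is <X>_t = int_0^t b(s)^2 ds (the drift term does not contribute). Here b(s) = 1/2, so
  b(s)^2 = 1/4.
Integrating from 0 to t:
  <X>_t = int_0^t (1/4) ds = t/4.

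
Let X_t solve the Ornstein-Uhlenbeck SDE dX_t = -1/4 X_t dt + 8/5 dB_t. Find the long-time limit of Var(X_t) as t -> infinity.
lim Var(X_t) = 128/25

The OU SDE dX = -theta X dt + sigma dB admits the integrating factor exp(theta t): d(exp(theta t) X_t) = sigma exp(theta t) dB_t. Integrating from 0 to t gives X_t = x_0 * exp(-theta t) + sigma * int_0^t exp(-theta (t-s)) dB_s for any initial x_0. The Itô integral has variance (by the Itô isometry) sigma^2 * int_0^t exp(-2 theta (t - s)) ds = sigma^2 * (1 - exp(-2 theta t)) / (2 theta), independent of x_0.
With theta = 1/4, sigma = 8/5:
  Var(X_t) = (8/5)^2 * (1 - exp(-2*1/4 t)) / (2 * 1/4) = 128/25 - 128*exp(-t/2)/25.
As t -> infinity, exp(-2*1/4 t) -> 0, so the stationary variance is sigma^2 / (2 theta) = 128/25.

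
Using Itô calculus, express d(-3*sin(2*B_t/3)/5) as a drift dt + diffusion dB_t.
d(-3*sin(2*B_t/3)/5) = (2*sin(2*B_t/3)/15) dt + (-2*cos(2*B_t/3)/5) dB_t

Itô's formula for f(B_t) gives d f(B_t) = f'(B_t) dB_t + (1/2) f''(B_t) dt. Compute derivatives of f(x) = -3*sin(2*x/3)/5:
  f'(x)  = -2*cos(2*x/3)/5
  f''(x) = 4*sin(2*x/3)/15
Substitute x = B_t and multiply the f'' term by 1/2:
  drift     = (1/2) * (4*sin(2*x/3)/15) evaluated at B_t = 2*sin(2*B_t/3)/15
  diffusion = (-2*cos(2*x/3)/5) evaluated at B_t = -2*cos(2*B_t/3)/5
Therefore d(-3*sin(2*B_t/3)/5) = (2*sin(2*B_t/3)/15) dt + (-2*cos(2*B_t/3)/5) dB_t.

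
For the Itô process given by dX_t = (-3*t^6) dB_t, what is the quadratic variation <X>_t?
<X>_t = 9*t^13/13

For an Itô process dX_t = a(t) dt + b(t) dB_t, the quadratic variation is <X>_t = int_0^t b(s)^2 ds (the drift term does not contribute). Here b(s) = -3*s^6, so
  b(s)^2 = 9*s^12.
Integrating from 0 to t:
  <X>_t = int_0^t (9*s^12) ds = 9*t^13/13.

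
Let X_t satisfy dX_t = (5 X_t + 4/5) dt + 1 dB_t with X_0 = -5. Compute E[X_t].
E[X_t] = -121*exp(5*t)/25 - 4/25

Taking expectations and using E[dB_t] = 0, the mean m(t) = E[X_t] satisfies the ODE m'(t) = a m(t) + b with m(0) = x_0. With a = 5, b = 4/5, x_0 = -5, the solution is
  m(t) = x_0 * exp(a t) + (b/a) * (exp(a t) - 1)
       = (-5) * exp(5 t) + ((4/5)/5) * (exp(5 t) - 1)
       = -121*exp(5*t)/25 - 4/25.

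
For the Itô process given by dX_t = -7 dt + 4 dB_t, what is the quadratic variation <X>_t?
<X>_t = 16*t

For an Itô process dX_t = a(t) dt + b(t) dB_t, the quadratic variation is <X>_t = int_0^t b(s)^2 ds (the drift term does not contribute). Here b(s) = 4, so
  b(s)^2 = 16.
Integrating from 0 to t:
  <X>_t = int_0^t (16) ds = 16*t.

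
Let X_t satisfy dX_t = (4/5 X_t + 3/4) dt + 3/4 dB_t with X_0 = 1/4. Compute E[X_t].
E[X_t] = 19*exp(4*t/5)/16 - 15/16

Taking expectations and using E[dB_t] = 0, the mean m(t) = E[X_t] satisfies the ODE m'(t) = a m(t) + b with m(0) = x_0. With a = 4/5, b = 3/4, x_0 = 1/4, the solution is
  m(t) = x_0 * exp(a t) + (b/a) * (exp(a t) - 1)
       = (1/4) * exp((4/5) t) + ((3/4)/(4/5)) * (exp((4/5) t) - 1)
       = 19*exp(4*t/5)/16 - 15/16.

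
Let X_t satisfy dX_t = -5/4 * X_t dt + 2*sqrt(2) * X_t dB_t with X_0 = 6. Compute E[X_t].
E[X_t] = 6*exp(-5*t/4)

For GBM dX = mu X dt + sigma X dB with X_0 = x_0, apply Itô to Y = log X: dY = (mu - sigma^2/2) dt + sigma dB, so Y_t = log(x_0) + (mu - sigma^2/2) t + sigma B_t and hence X_t = x_0 * exp((mu - sigma^2/2) t + sigma B_t).
With mu = -5/4, sigma = 2*sqrt(2), x_0 = 6, this gives:
  X_t = 6 * exp((-21/4) * t + (2*sqrt(2)) * B_t).
Since sigma*B_t ~ Normal(0, sigma^2 t), E[exp(sigma*B_t)] = exp(sigma^2 t / 2); so E[X_t] = x_0 * exp((mu - sigma^2/2) t) * exp(sigma^2 t / 2) = x_0 * exp(mu t) = 6*exp(-5*t/4).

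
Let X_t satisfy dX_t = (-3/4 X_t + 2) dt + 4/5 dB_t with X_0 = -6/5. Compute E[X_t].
E[X_t] = 8/3 - 58*exp(-3*t/4)/15

Taking expectations and using E[dB_t] = 0, the mean m(t) = E[X_t] satisfies the ODE m'(t) = a m(t) + b with m(0) = x_0. With a = -3/4, b = 2, x_0 = -6/5, the solution is
  m(t) = x_0 * exp(a t) + (b/a) * (exp(a t) - 1)
       = (-6/5) * exp((-3/4) t) + (2/(-3/4)) * (exp((-3/4) t) - 1)
       = 8/3 - 58*exp(-3*t/4)/15.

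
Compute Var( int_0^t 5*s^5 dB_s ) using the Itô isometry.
Var = 25*t^11/11

The Itô integral of a deterministic integrand f(s) has mean 0 because each increment f(s) * (B_{s+ds} - B_s) has mean 0. By the Itô isometry:
  Var( int_0^t f(s) dB_s ) = E[ (int_0^t f(s) dB_s)^2 ] = int_0^t f(s)^2 ds.
Here f(s) = 5*s^5, so f(s)^2 = 25*s^10. Integrate:
  int_0^t (25*s^10) ds = 25*t^11/11.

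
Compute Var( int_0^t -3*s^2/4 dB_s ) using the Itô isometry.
Var = 9*t^5/80

The Itô integral of a deterministic integrand f(s) has mean 0 because each increment f(s) * (B_{s+ds} - B_s) has mean 0. By the Itô isometry:
  Var( int_0^t f(s) dB_s ) = E[ (int_0^t f(s) dB_s)^2 ] = int_0^t f(s)^2 ds.
Here f(s) = -3*s^2/4, so f(s)^2 = 9*s^4/16. Integrate:
  int_0^t (9*s^4/16) ds = 9*t^5/80.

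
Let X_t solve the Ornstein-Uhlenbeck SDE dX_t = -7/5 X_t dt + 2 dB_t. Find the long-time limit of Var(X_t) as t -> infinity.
lim Var(X_t) = 10/7

The OU SDE dX = -theta X dt + sigma dB admits the integrating factor exp(theta t): d(exp(theta t) X_t) = sigma exp(theta t) dB_t. Integrating from 0 to t gives X_t = x_0 * exp(-theta t) + sigma * int_0^t exp(-theta (t-s)) dB_s for any initial x_0. The Itô integral has variance (by the Itô isometry) sigma^2 * int_0^t exp(-2 theta (t - s)) ds = sigma^2 * (1 - exp(-2 theta t)) / (2 theta), independent of x_0.
With theta = 7/5, sigma = 2:
  Var(X_t) = (2)^2 * (1 - exp(-2*7/5 t)) / (2 * 7/5) = 10/7 - 10*exp(-14*t/5)/7.
As t -> infinity, exp(-2*7/5 t) -> 0, so the stationary variance is sigma^2 / (2 theta) = 10/7.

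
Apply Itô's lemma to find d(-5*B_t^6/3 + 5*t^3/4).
d(-5*B_t^6/3 + 5*t^3/4) = (-25*B_t^4 + 15*t^2/4) dt + (-10*B_t^5) dB_t

Itô's formula for f(t, x): d f(t, B_t) = (f_t + (1/2) f_xx) dt + f_x dB_t. Compute partials of f(t, x) = 5*t^3/4 - 5*x^6/3:
  f_t(t,x)  = 15*t^2/4
  f_x(t,x)  = -10*x^5
  f_xx(t,x) = -50*x^4
Assemble drift = f_t + (1/2) f_xx = 15*t^2/4 - 25*x^4 and diffusion = f_x = -10*x^5. Substituting x = B_t:
  d(-5*B_t^6/3 + 5*t^3/4) = (-25*B_t^4 + 15*t^2/4) dt + (-10*B_t^5) dB_t.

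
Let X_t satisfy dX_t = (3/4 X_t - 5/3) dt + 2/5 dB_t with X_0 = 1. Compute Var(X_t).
Var(X_t) = 8*exp(3*t/2)/75 - 8/75

The variance V(t) = Var(X_t) satisfies V'(t) = 2 a V(t) + c^2 with V(0) = 0 (drift coefficient is linear in X, diffusion is constant). With a = 3/4, c = 2/5, the solution is
  V(t) = (c^2 / (2 a)) * (exp(2 a t) - 1)
       = ((2/5)^2 / (2*(3/4))) * (exp((3/2) t) - 1)
       = 8*exp(3*t/2)/75 - 8/75.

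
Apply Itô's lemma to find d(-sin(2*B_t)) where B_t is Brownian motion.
d(-sin(2*B_t)) = (2*sin(2*B_t)) dt + (-2*cos(2*B_t)) dB_t

Itô's formula for f(B_t) gives d f(B_t) = f'(B_t) dB_t + (1/2) f''(B_t) dt. Compute derivatives of f(x) = -sin(2*x):
  f'(x)  = -2*cos(2*x)
  f''(x) = 4*sin(2*x)
Substitute x = B_t and multiply the f'' term by 1/2:
  drift     = (1/2) * (4*sin(2*x)) evaluated at B_t = 2*sin(2*B_t)
  diffusion = (-2*cos(2*x)) evaluated at B_t = -2*cos(2*B_t)
Therefore d(-sin(2*B_t)) = (2*sin(2*B_t)) dt + (-2*cos(2*B_t)) dB_t.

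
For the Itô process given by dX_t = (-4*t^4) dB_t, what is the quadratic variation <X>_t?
<X>_t = 16*t^9/9

For an Itô process dX_t = a(t) dt + b(t) dB_t, the quadratic variation is <X>_t = int_0^t b(s)^2 ds (the drift term does not contribute). Here b(s) = -4*s^4, so
  b(s)^2 = 16*s^8.
Integrating from 0 to t:
  <X>_t = int_0^t (16*s^8) ds = 16*t^9/9.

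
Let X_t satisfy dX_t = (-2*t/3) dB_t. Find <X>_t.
<X>_t = 4*t^3/27

For an Itô process dX_t = a(t) dt + b(t) dB_t, the quadratic variation is <X>_t = int_0^t b(s)^2 ds (the drift term does not contribute). Here b(s) = -2*s/3, so
  b(s)^2 = 4*s^2/9.
Integrating from 0 to t:
  <X>_t = int_0^t (4*s^2/9) ds = 4*t^3/27.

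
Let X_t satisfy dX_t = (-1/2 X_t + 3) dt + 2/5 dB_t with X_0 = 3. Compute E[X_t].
E[X_t] = 6 - 3*exp(-t/2)

Taking expectations and using E[dB_t] = 0, the mean m(t) = E[X_t] satisfies the ODE m'(t) = a m(t) + b with m(0) = x_0. With a = -1/2, b = 3, x_0 = 3, the solution is
  m(t) = x_0 * exp(a t) + (b/a) * (exp(a t) - 1)
       = 3 * exp((-1/2) t) + (3/(-1/2)) * (exp((-1/2) t) - 1)
       = 6 - 3*exp(-t/2).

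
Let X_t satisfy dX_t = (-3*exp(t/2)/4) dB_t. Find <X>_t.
<X>_t = 9*exp(t)/16 - 9/16

For an Itô process dX_t = a(t) dt + b(t) dB_t, the quadratic variation is <X>_t = int_0^t b(s)^2 ds (the drift term does not contribute). Here b(s) = -3*exp(s/2)/4, so
  b(s)^2 = 9*exp(s)/16.
Integrating from 0 to t:
  <X>_t = int_0^t (9*exp(s)/16) ds = 9*exp(t)/16 - 9/16.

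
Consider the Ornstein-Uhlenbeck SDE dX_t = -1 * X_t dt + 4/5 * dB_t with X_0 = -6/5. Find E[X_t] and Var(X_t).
E[X_t] = -6*exp(-t)/5; Var(X_t) = 8/25 - 8*exp(-2*t)/25

The OU SDE dX = -theta X dt + sigma dB admits the integrating factor exp(theta t): d(exp(theta t) X_t) = sigma exp(theta t) dB_t. Integrating from 0 to t:
  X_t = x_0 * exp(-theta t) + sigma * int_0^t exp(-theta (t-s)) dB_s.
The Itô integral has mean 0 and (by the Itô isometry) variance sigma^2 * int_0^t exp(-2 theta (t - s)) ds = sigma^2 * (1 - exp(-2 theta t)) / (2 theta).
With theta = 1, sigma = 4/5, x_0 = -6/5:
  E[X_t] = -6/5 * exp(-1 t) = -6*exp(-t)/5
  Var(X_t) = (4/5)^2 * (1 - exp(-2*1 t)) / (2 * 1) = 8/25 - 8*exp(-2*t)/25.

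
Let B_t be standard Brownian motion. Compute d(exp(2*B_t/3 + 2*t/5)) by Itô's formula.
d(exp(2*B_t/3 + 2*t/5)) = (28*exp(2*B_t/3 + 2*t/5)/45) dt + (2*exp(2*B_t/3 + 2*t/5)/3) dB_t

Itô's formula for f(t, x): d f(t, B_t) = (f_t + (1/2) f_xx) dt + f_x dB_t. Compute partials of f(t, x) = exp(2*t/5 + 2*x/3):
  f_t(t,x)  = 2*exp(2*t/5 + 2*x/3)/5
  f_x(t,x)  = 2*exp(2*t/5 + 2*x/3)/3
  f_xx(t,x) = 4*exp(2*t/5 + 2*x/3)/9
Assemble drift = f_t + (1/2) f_xx = 28*exp(2*t/5 + 2*x/3)/45 and diffusion = f_x = 2*exp(2*t/5 + 2*x/3)/3. Substituting x = B_t:
  d(exp(2*B_t/3 + 2*t/5)) = (28*exp(2*B_t/3 + 2*t/5)/45) dt + (2*exp(2*B_t/3 + 2*t/5)/3) dB_t.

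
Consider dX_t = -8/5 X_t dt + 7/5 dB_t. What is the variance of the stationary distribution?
lim Var(X_t) = 49/80

The OU SDE dX = -theta X dt + sigma dB admits the integrating factor exp(theta t): d(exp(theta t) X_t) = sigma exp(theta t) dB_t. Integrating from 0 to t gives X_t = x_0 * exp(-theta t) + sigma * int_0^t exp(-theta (t-s)) dB_s for any initial x_0. The Itô integral has variance (by the Itô isometry) sigma^2 * int_0^t exp(-2 theta (t - s)) ds = sigma^2 * (1 - exp(-2 theta t)) / (2 theta), independent of x_0.
With theta = 8/5, sigma = 7/5:
  Var(X_t) = (7/5)^2 * (1 - exp(-2*8/5 t)) / (2 * 8/5) = 49/80 - 49*exp(-16*t/5)/80.
As t -> infinity, exp(-2*8/5 t) -> 0, so the stationary variance is sigma^2 / (2 theta) = 49/80.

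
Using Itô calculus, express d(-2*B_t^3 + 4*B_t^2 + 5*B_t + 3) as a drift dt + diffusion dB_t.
d(-2*B_t^3 + 4*B_t^2 + 5*B_t + 3) = (4 - 6*B_t) dt + (-6*B_t^2 + 8*B_t + 5) dB_t

Itô's formula for f(B_t) gives d f(B_t) = f'(B_t) dB_t + (1/2) f''(B_t) dt. Compute derivatives of f(x) = -2*x^3 + 4*x^2 + 5*x + 3:
  f'(x)  = -6*x^2 + 8*x + 5
  f''(x) = 8 - 12*x
Substitute x = B_t and multiply the f'' term by 1/2:
  drift     = (1/2) * (8 - 12*x) evaluated at B_t = 4 - 6*B_t
  diffusion = (-6*x^2 + 8*x + 5) evaluated at B_t = -6*B_t^2 + 8*B_t + 5
Therefore d(-2*B_t^3 + 4*B_t^2 + 5*B_t + 3) = (4 - 6*B_t) dt + (-6*B_t^2 + 8*B_t + 5) dB_t.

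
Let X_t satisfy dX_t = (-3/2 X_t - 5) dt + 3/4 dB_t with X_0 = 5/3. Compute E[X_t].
E[X_t] = -10/3 + 5*exp(-3*t/2)

Taking expectations and using E[dB_t] = 0, the mean m(t) = E[X_t] satisfies the ODE m'(t) = a m(t) + b with m(0) = x_0. With a = -3/2, b = -5, x_0 = 5/3, the solution is
  m(t) = x_0 * exp(a t) + (b/a) * (exp(a t) - 1)
       = (5/3) * exp((-3/2) t) + ((-5)/(-3/2)) * (exp((-3/2) t) - 1)
       = -10/3 + 5*exp(-3*t/2).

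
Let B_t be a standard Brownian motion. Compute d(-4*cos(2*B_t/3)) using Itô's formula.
d(-4*cos(2*B_t/3)) = (8*cos(2*B_t/3)/9) dt + (8*sin(2*B_t/3)/3) dB_t

Itô's formula for f(B_t) gives d f(B_t) = f'(B_t) dB_t + (1/2) f''(B_t) dt. Compute derivatives of f(x) = -4*cos(2*x/3):
  f'(x)  = 8*sin(2*x/3)/3
  f''(x) = 16*cos(2*x/3)/9
Substitute x = B_t and multiply the f'' term by 1/2:
  drift     = (1/2) * (16*cos(2*x/3)/9) evaluated at B_t = 8*cos(2*B_t/3)/9
  diffusion = (8*sin(2*x/3)/3) evaluated at B_t = 8*sin(2*B_t/3)/3
Therefore d(-4*cos(2*B_t/3)) = (8*cos(2*B_t/3)/9) dt + (8*sin(2*B_t/3)/3) dB_t.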